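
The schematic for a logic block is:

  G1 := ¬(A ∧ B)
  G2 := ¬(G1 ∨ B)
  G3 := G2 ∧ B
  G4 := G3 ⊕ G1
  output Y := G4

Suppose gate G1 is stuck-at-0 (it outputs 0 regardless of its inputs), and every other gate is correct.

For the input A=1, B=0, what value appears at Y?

Propagate with G1 forced: G1=0 [stuck-at-0], G2=1, G3=0, G4=0.
So Y = 0. (Without the fault it would be 1.)

0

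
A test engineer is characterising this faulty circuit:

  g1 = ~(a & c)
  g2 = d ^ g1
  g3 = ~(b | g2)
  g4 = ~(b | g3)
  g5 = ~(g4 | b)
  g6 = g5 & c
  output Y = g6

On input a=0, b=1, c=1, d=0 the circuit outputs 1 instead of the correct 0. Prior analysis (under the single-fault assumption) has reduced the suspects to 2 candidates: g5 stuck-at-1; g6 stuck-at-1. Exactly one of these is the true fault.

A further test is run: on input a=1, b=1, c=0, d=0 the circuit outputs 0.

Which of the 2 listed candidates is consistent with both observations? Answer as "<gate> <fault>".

g5 stuck-at-1

Evaluate each candidate on input a=1, b=1, c=0, d=0:
  g5 stuck-at-1: g1=1, g2=1, g3=0, g4=0, g5=1 [stuck-at-1], g6=0 → 0 — matches
  g6 stuck-at-1: g1=1, g2=1, g3=0, g4=0, g5=0, g6=1 [stuck-at-1] → 1 — eliminated
Only g5 stuck-at-1 reproduces the observed 0.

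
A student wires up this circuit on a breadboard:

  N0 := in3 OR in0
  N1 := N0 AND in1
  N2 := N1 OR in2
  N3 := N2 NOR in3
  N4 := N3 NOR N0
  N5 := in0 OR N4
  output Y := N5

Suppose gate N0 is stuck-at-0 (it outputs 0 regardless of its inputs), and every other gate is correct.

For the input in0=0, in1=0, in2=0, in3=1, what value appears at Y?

1

Propagate with N0 forced: N0=0 [stuck-at-0], N1=0, N2=0, N3=0, N4=1, N5=1.
So Y = 1. (Without the fault it would be 0.)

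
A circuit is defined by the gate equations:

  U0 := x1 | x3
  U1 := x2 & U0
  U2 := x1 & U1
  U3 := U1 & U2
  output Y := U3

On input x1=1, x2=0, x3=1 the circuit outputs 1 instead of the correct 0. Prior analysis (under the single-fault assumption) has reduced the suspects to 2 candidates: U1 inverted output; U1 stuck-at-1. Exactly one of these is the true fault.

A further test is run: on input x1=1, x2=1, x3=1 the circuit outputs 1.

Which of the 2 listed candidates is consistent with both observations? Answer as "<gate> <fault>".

Evaluate each candidate on input x1=1, x2=1, x3=1:
  U1 inverted output: U0=1, U1=0 [inverted output], U2=0, U3=0 → 0 — eliminated
  U1 stuck-at-1: U0=1, U1=1 [stuck-at-1], U2=1, U3=1 → 1 — matches
Only U1 stuck-at-1 reproduces the observed 1.

U1 stuck-at-1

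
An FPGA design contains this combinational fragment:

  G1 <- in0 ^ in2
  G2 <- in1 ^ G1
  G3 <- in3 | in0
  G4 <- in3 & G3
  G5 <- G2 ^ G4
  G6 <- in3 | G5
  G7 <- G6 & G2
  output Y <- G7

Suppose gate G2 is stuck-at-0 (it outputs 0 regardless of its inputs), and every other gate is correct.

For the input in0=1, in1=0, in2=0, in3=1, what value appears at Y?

0

Propagate with G2 forced: G1=1, G2=0 [stuck-at-0], G3=1, G4=1, G5=1, G6=1, G7=0.
So Y = 0. (Without the fault it would be 1.)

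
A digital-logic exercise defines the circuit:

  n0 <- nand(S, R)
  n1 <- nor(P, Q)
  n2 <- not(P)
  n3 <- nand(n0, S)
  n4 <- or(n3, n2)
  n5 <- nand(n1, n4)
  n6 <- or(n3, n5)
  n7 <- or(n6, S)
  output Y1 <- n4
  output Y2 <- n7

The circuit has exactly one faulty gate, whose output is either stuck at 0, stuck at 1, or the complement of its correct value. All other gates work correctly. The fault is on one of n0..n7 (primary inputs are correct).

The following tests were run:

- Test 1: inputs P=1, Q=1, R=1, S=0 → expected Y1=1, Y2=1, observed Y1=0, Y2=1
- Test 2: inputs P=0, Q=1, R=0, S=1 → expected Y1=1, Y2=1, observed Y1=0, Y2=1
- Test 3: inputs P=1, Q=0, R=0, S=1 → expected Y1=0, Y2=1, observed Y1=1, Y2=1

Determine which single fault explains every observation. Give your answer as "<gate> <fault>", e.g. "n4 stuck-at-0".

n4 inverted output

Fault-free values for test 1 (P=1, Q=1, R=1, S=0): n0=1, n1=0, n2=0, n3=1, n4=1, n5=1, n6=1, n7=1, giving Y1=1, Y2=1. Observed Y1=0, Y2=1.
Test 1: faults giving observed Y1=0, Y2=1 are {n3 stuck-at-0, n3 inverted output, n4 stuck-at-0, n4 inverted output}.
Test 2 (P=0, Q=1, R=0, S=1): fault-free n0=1, n1=0, n2=1, n3=0, n4=1, n5=1, n6=1, n7=1 → Y1=1, Y2=1; observed Y1=0, Y2=1. Eliminates n3 stuck-at-0, n3 inverted output.
Test 3 (P=1, Q=0, R=0, S=1): fault-free n0=1, n1=0, n2=0, n3=0, n4=0, n5=1, n6=1, n7=1 → Y1=0, Y2=1; observed Y1=1, Y2=1. Eliminates n4 stuck-at-0.
Only n4 inverted output is consistent with every test.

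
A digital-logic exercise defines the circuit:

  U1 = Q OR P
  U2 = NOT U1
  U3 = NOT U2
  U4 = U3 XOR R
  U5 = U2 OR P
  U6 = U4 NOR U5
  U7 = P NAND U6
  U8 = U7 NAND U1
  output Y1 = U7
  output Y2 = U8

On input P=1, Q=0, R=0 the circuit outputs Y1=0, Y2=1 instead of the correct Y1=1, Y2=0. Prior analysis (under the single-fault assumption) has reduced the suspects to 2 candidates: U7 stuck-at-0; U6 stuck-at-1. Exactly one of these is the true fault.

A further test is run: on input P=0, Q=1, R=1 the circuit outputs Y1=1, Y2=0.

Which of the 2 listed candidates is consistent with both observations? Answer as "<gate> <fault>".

U6 stuck-at-1

Evaluate each candidate on input P=0, Q=1, R=1:
  U7 stuck-at-0: U1=1, U2=0, U3=1, U4=0, U5=0, U6=1, U7=0 [stuck-at-0], U8=1 → Y1=0, Y2=1 — eliminated
  U6 stuck-at-1: U1=1, U2=0, U3=1, U4=0, U5=0, U6=1 [stuck-at-1], U7=1, U8=0 → Y1=1, Y2=0 — matches
Only U6 stuck-at-1 reproduces the observed Y1=1, Y2=0.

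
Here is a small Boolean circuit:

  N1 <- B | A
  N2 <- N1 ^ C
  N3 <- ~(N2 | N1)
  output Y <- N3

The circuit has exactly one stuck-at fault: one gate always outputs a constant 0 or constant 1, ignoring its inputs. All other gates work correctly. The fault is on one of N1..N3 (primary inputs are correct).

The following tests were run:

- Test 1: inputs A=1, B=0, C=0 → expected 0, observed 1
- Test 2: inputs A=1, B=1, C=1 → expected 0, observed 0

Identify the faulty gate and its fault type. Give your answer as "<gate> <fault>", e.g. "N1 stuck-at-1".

N1 stuck-at-0

Fault-free values for test 1 (A=1, B=0, C=0): N1=1, N2=1, N3=0, giving Y=0. Observed 1.
Test 1: faults giving observed 1 are {N1 stuck-at-0, N3 stuck-at-1}.
Test 2 (A=1, B=1, C=1): fault-free N1=1, N2=0, N3=0 → 0; observed 0. Eliminates N3 stuck-at-1.
Only N1 stuck-at-0 is consistent with every test.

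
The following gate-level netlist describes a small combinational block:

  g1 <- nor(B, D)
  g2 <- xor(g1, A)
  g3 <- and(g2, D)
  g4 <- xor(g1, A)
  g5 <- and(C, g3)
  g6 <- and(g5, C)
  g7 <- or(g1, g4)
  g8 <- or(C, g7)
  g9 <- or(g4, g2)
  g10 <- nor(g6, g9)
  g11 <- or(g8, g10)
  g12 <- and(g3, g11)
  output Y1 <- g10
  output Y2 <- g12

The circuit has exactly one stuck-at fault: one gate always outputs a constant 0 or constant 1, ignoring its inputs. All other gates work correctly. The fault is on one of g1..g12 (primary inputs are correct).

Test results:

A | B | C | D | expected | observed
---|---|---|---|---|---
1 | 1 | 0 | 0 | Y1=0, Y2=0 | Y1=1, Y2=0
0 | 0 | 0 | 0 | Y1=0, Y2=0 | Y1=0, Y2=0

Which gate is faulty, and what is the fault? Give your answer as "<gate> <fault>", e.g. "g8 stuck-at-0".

Fault-free values for test 1 (A=1, B=1, C=0, D=0): g1=0, g2=1, g3=0, g4=1, g5=0, g6=0, g7=1, g8=1, g9=1, g10=0, g11=1, g12=0, giving Y1=0, Y2=0. Observed Y1=1, Y2=0.
Test 1: faults giving observed Y1=1, Y2=0 are {g1 stuck-at-1, g9 stuck-at-0, g10 stuck-at-1}.
Test 2 (A=0, B=0, C=0, D=0): fault-free g1=1, g2=1, g3=0, g4=1, g5=0, g6=0, g7=1, g8=1, g9=1, g10=0, g11=1, g12=0 → Y1=0, Y2=0; observed Y1=0, Y2=0. Eliminates g9 stuck-at-0, g10 stuck-at-1.
Only g1 stuck-at-1 is consistent with every test.

g1 stuck-at-1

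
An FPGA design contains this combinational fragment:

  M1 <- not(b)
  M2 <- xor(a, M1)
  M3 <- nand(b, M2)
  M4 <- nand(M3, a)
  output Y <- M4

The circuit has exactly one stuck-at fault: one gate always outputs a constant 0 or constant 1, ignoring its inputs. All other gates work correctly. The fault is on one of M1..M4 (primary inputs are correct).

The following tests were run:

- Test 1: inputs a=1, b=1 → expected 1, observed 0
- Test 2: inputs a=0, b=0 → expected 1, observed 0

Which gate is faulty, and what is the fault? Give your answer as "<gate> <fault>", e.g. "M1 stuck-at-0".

M4 stuck-at-0

Fault-free values for test 1 (a=1, b=1): M1=0, M2=1, M3=0, M4=1, giving Y=1. Observed 0.
Test 1: faults giving observed 0 are {M1 stuck-at-1, M2 stuck-at-0, M3 stuck-at-1, M4 stuck-at-0}.
Test 2 (a=0, b=0): fault-free M1=1, M2=1, M3=1, M4=1 → 1; observed 0. Eliminates M1 stuck-at-1, M2 stuck-at-0, M3 stuck-at-1.
Only M4 stuck-at-0 is consistent with every test.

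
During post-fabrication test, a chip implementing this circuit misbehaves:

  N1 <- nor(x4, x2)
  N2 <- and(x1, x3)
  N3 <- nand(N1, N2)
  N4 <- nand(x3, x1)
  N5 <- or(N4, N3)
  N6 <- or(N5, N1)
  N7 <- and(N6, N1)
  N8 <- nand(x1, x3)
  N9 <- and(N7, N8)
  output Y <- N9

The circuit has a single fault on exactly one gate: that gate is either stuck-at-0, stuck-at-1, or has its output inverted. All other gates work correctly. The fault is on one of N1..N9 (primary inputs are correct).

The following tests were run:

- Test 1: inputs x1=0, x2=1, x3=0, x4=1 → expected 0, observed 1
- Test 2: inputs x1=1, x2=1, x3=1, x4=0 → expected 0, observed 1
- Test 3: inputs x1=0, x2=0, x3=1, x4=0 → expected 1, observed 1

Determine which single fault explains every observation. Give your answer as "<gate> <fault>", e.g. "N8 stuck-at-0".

Fault-free values for test 1 (x1=0, x2=1, x3=0, x4=1): N1=0, N2=0, N3=1, N4=1, N5=1, N6=1, N7=0, N8=1, N9=0, giving Y=0. Observed 1.
Test 1: faults giving observed 1 are {N1 stuck-at-1, N1 inverted output, N7 stuck-at-1, N7 inverted output, N9 stuck-at-1, N9 inverted output}.
Test 2 (x1=1, x2=1, x3=1, x4=0): fault-free N1=0, N2=1, N3=1, N4=0, N5=1, N6=1, N7=0, N8=0, N9=0 → 0; observed 1. Eliminates N1 stuck-at-1, N1 inverted output, N7 stuck-at-1, N7 inverted output.
Test 3 (x1=0, x2=0, x3=1, x4=0): fault-free N1=1, N2=0, N3=1, N4=1, N5=1, N6=1, N7=1, N8=1, N9=1 → 1; observed 1. Eliminates N9 inverted output.
Only N9 stuck-at-1 is consistent with every test.

N9 stuck-at-1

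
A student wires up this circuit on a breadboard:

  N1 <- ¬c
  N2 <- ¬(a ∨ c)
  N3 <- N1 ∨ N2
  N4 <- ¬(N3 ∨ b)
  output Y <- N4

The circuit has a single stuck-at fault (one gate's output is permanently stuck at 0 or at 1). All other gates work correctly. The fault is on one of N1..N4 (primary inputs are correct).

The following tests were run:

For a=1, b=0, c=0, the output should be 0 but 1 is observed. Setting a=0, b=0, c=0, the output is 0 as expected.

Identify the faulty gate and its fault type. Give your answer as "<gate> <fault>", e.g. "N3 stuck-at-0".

N1 stuck-at-0

Fault-free values for test 1 (a=1, b=0, c=0): N1=1, N2=0, N3=1, N4=0, giving Y=0. Observed 1.
Test 1: faults giving observed 1 are {N1 stuck-at-0, N3 stuck-at-0, N4 stuck-at-1}.
Test 2 (a=0, b=0, c=0): fault-free N1=1, N2=1, N3=1, N4=0 → 0; observed 0. Eliminates N3 stuck-at-0, N4 stuck-at-1.
Only N1 stuck-at-0 is consistent with every test.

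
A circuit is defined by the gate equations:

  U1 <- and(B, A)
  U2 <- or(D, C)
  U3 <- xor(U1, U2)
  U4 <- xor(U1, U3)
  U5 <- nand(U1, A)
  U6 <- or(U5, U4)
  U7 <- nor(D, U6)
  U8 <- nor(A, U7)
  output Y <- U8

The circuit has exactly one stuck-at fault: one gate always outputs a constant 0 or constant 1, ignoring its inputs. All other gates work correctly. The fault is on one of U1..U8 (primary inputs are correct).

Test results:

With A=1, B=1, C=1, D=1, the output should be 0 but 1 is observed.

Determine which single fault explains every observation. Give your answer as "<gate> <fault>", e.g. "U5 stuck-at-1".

Fault-free values for test 1 (A=1, B=1, C=1, D=1): U1=1, U2=1, U3=0, U4=1, U5=0, U6=1, U7=0, U8=0, giving Y=0. Observed 1.
Test 1: faults giving observed 1 are {U8 stuck-at-1}.
Only U8 stuck-at-1 is consistent with every test.

U8 stuck-at-1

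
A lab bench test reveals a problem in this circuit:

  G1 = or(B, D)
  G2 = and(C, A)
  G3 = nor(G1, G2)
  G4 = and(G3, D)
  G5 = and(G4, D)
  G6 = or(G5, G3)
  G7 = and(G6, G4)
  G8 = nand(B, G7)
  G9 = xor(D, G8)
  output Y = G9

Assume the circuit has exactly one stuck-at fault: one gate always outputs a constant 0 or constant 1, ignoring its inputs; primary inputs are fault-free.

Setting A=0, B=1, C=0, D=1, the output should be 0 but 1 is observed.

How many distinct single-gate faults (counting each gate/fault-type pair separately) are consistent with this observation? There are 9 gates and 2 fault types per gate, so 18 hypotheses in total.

6

Fault-free: G1=1, G2=0, G3=0, G4=0, G5=0, G6=0, G7=0, G8=1, G9=0 → 0. Observed 1.
  G1: stuck-at-0 ✓; others ✗
  G2: none of the 2 fault types match ✗
  G3: stuck-at-1 ✓; others ✗
  G4: stuck-at-1 ✓; others ✗
  G5: none of the 2 fault types match ✗
  G6: none of the 2 fault types match ✗
  G7: stuck-at-1 ✓; others ✗
  G8: stuck-at-0 ✓; others ✗
  G9: stuck-at-1 ✓; others ✗
Consistent faults: {G1 stuck-at-0, G3 stuck-at-1, G4 stuck-at-1, G7 stuck-at-1, G8 stuck-at-0, G9 stuck-at-1} — 6 in all.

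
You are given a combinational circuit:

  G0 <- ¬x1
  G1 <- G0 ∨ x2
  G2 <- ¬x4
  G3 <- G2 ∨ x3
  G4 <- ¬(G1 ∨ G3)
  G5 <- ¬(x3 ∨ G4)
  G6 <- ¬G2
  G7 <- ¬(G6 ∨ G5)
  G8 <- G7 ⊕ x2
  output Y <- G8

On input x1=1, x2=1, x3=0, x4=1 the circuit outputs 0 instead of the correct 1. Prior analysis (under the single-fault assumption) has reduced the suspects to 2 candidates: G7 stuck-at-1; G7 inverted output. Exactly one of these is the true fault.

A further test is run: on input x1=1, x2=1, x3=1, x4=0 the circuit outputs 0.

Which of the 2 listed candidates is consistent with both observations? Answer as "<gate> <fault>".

G7 stuck-at-1

Evaluate each candidate on input x1=1, x2=1, x3=1, x4=0:
  G7 stuck-at-1: G0=0, G1=1, G2=1, G3=1, G4=0, G5=0, G6=0, G7=1 [stuck-at-1], G8=0 → 0 — matches
  G7 inverted output: G0=0, G1=1, G2=1, G3=1, G4=0, G5=0, G6=0, G7=0 [inverted output], G8=1 → 1 — eliminated
Only G7 stuck-at-1 reproduces the observed 0.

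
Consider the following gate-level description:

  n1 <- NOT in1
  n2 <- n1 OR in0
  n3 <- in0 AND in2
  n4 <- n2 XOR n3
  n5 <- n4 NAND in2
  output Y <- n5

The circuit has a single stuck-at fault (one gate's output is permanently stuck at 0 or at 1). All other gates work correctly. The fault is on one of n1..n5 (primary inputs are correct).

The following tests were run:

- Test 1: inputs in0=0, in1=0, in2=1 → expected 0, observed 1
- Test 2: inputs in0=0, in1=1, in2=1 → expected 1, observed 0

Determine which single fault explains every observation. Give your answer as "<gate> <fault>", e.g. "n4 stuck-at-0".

Fault-free values for test 1 (in0=0, in1=0, in2=1): n1=1, n2=1, n3=0, n4=1, n5=0, giving Y=0. Observed 1.
Test 1: faults giving observed 1 are {n1 stuck-at-0, n2 stuck-at-0, n3 stuck-at-1, n4 stuck-at-0, n5 stuck-at-1}.
Test 2 (in0=0, in1=1, in2=1): fault-free n1=0, n2=0, n3=0, n4=0, n5=1 → 1; observed 0. Eliminates n1 stuck-at-0, n2 stuck-at-0, n4 stuck-at-0, n5 stuck-at-1.
Only n3 stuck-at-1 is consistent with every test.

n3 stuck-at-1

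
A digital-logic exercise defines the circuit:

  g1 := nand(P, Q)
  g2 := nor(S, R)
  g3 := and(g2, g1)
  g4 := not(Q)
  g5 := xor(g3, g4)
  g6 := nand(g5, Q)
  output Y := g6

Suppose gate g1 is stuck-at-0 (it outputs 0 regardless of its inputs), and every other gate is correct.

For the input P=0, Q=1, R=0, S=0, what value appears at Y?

Propagate with g1 forced: g1=0 [stuck-at-0], g2=1, g3=0, g4=0, g5=0, g6=1.
So Y = 1. (Without the fault it would be 0.)

1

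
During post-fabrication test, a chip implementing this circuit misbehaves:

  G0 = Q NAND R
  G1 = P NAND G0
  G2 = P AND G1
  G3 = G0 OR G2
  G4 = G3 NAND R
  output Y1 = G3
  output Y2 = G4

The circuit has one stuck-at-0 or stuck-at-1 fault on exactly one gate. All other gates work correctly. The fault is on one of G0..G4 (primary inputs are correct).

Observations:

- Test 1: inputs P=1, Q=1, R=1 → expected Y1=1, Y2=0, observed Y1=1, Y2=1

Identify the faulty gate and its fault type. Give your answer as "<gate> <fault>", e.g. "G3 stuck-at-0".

Fault-free values for test 1 (P=1, Q=1, R=1): G0=0, G1=1, G2=1, G3=1, G4=0, giving Y1=1, Y2=0. Observed Y1=1, Y2=1.
Test 1: faults giving observed Y1=1, Y2=1 are {G4 stuck-at-1}.
Only G4 stuck-at-1 is consistent with every test.

G4 stuck-at-1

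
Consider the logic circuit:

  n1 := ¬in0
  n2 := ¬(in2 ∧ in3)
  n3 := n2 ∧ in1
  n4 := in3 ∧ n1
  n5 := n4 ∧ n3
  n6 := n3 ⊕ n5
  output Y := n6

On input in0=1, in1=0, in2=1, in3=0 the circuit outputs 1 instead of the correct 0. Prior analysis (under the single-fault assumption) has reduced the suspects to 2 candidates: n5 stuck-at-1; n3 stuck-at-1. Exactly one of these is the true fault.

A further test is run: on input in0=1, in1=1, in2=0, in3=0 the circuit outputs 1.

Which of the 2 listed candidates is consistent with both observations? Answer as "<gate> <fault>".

n3 stuck-at-1

Evaluate each candidate on input in0=1, in1=1, in2=0, in3=0:
  n5 stuck-at-1: n1=0, n2=1, n3=1, n4=0, n5=1 [stuck-at-1], n6=0 → 0 — eliminated
  n3 stuck-at-1: n1=0, n2=1, n3=1 [stuck-at-1], n4=0, n5=0, n6=1 → 1 — matches
Only n3 stuck-at-1 reproduces the observed 1.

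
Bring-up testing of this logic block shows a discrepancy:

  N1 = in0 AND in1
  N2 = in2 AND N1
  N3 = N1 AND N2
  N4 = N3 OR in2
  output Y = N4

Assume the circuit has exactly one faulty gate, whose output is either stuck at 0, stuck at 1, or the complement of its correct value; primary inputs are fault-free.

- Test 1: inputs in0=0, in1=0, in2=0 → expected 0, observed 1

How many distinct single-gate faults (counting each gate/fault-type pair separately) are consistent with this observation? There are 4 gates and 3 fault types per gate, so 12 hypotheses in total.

Fault-free: N1=0, N2=0, N3=0, N4=0 → 0. Observed 1.
  N1 stuck-at-0: output 0 ✗
  N1 stuck-at-1: output 0 ✗
  N1 inverted output: output 0 ✗
  N2 stuck-at-0: output 0 ✗
  N2 stuck-at-1: output 0 ✗
  N2 inverted output: output 0 ✗
  N3 stuck-at-0: output 0 ✗
  N3 stuck-at-1: output 1 ✓
  N3 inverted output: output 1 ✓
  N4 stuck-at-0: output 0 ✗
  N4 stuck-at-1: output 1 ✓
  N4 inverted output: output 1 ✓
Consistent faults: {N3 stuck-at-1, N3 inverted output, N4 stuck-at-1, N4 inverted output} — 4 in all.

4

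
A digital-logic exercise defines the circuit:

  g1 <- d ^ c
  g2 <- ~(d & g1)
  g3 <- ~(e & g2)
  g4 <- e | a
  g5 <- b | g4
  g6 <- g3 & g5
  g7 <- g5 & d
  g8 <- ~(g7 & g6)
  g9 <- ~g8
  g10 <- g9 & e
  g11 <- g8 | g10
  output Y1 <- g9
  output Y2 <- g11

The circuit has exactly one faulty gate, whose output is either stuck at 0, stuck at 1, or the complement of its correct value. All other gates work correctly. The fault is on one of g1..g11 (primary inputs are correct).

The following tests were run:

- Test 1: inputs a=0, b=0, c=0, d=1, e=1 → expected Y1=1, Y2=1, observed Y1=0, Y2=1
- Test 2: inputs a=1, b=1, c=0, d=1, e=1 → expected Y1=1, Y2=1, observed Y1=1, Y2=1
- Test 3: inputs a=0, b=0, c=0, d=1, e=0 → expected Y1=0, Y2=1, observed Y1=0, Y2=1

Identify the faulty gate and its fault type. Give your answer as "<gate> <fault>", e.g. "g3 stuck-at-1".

Fault-free values for test 1 (a=0, b=0, c=0, d=1, e=1): g1=1, g2=0, g3=1, g4=1, g5=1, g6=1, g7=1, g8=0, g9=1, g10=1, g11=1, giving Y1=1, Y2=1. Observed Y1=0, Y2=1.
Test 1: faults giving observed Y1=0, Y2=1 are {g1 stuck-at-0, g1 inverted output, g2 stuck-at-1, g2 inverted output, g3 stuck-at-0, g3 inverted output, g4 stuck-at-0, g4 inverted output, g5 stuck-at-0, g5 inverted output, g6 stuck-at-0, g6 inverted output, g7 stuck-at-0, g7 inverted output, g8 stuck-at-1, g8 inverted output}.
Test 2 (a=1, b=1, c=0, d=1, e=1): fault-free g1=1, g2=0, g3=1, g4=1, g5=1, g6=1, g7=1, g8=0, g9=1, g10=1, g11=1 → Y1=1, Y2=1; observed Y1=1, Y2=1. Eliminates g1 stuck-at-0, g1 inverted output, g2 stuck-at-1, g2 inverted output, g3 stuck-at-0, g3 inverted output, g5 stuck-at-0, g5 inverted output, g6 stuck-at-0, g6 inverted output, g7 stuck-at-0, g7 inverted output, g8 stuck-at-1, g8 inverted output.
Test 3 (a=0, b=0, c=0, d=1, e=0): fault-free g1=1, g2=0, g3=1, g4=0, g5=0, g6=0, g7=0, g8=1, g9=0, g10=0, g11=1 → Y1=0, Y2=1; observed Y1=0, Y2=1. Eliminates g4 inverted output.
Only g4 stuck-at-0 is consistent with every test.

g4 stuck-at-0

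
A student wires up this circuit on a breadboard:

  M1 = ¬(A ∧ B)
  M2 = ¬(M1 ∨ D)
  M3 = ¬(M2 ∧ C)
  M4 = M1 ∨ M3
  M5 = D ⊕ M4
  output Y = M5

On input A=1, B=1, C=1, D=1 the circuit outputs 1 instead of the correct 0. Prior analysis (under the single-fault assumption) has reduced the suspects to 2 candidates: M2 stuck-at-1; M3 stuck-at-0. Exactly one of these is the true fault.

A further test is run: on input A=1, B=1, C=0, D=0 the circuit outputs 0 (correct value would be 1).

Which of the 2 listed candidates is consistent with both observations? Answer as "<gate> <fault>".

Evaluate each candidate on input A=1, B=1, C=0, D=0:
  M2 stuck-at-1: M1=0, M2=1 [stuck-at-1], M3=1, M4=1, M5=1 → 1 — eliminated
  M3 stuck-at-0: M1=0, M2=1, M3=0 [stuck-at-0], M4=0, M5=0 → 0 — matches
Only M3 stuck-at-0 reproduces the observed 0.

M3 stuck-at-0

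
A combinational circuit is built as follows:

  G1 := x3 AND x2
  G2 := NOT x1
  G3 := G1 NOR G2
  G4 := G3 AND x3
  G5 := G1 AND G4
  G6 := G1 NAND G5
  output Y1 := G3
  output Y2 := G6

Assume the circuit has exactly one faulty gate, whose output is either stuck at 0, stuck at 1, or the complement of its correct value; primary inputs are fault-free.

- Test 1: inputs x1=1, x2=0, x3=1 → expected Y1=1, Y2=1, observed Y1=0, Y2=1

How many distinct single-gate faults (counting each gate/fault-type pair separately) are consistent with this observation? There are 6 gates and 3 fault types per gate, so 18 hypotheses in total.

Fault-free: G1=0, G2=0, G3=1, G4=1, G5=0, G6=1 → Y1=1, Y2=1. Observed Y1=0, Y2=1.
  G1: stuck-at-1, inverted output ✓; others ✗
  G2: stuck-at-1, inverted output ✓; others ✗
  G3: stuck-at-0, inverted output ✓; others ✗
  G4: none of the 3 fault types match ✗
  G5: none of the 3 fault types match ✗
  G6: none of the 3 fault types match ✗
Consistent faults: {G1 stuck-at-1, G1 inverted output, G2 stuck-at-1, G2 inverted output, G3 stuck-at-0, G3 inverted output} — 6 in all.

6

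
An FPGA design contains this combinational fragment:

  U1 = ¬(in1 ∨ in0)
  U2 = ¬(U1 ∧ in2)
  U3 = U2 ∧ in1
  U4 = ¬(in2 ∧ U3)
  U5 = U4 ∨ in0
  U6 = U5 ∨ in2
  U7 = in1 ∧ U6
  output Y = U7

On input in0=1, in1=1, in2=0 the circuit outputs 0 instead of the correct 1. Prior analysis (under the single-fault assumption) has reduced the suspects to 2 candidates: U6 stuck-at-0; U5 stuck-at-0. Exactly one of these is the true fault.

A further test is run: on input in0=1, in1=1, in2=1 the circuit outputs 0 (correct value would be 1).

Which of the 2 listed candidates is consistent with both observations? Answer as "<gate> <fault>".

Evaluate each candidate on input in0=1, in1=1, in2=1:
  U6 stuck-at-0: U1=0, U2=1, U3=1, U4=0, U5=1, U6=0 [stuck-at-0], U7=0 → 0 — matches
  U5 stuck-at-0: U1=0, U2=1, U3=1, U4=0, U5=0 [stuck-at-0], U6=1, U7=1 → 1 — eliminated
Only U6 stuck-at-0 reproduces the observed 0.

U6 stuck-at-0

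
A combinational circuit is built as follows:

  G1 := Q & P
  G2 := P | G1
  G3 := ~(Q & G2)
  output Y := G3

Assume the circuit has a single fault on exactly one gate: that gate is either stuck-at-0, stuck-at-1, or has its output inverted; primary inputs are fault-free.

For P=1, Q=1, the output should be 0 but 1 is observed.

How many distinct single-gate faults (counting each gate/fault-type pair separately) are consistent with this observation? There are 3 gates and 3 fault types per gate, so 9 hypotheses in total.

4

Fault-free: G1=1, G2=1, G3=0 → 0. Observed 1.
  G1 stuck-at-0: output 0 ✗
  G1 stuck-at-1: output 0 ✗
  G1 inverted output: output 0 ✗
  G2 stuck-at-0: output 1 ✓
  G2 stuck-at-1: output 0 ✗
  G2 inverted output: output 1 ✓
  G3 stuck-at-0: output 0 ✗
  G3 stuck-at-1: output 1 ✓
  G3 inverted output: output 1 ✓
Consistent faults: {G2 stuck-at-0, G2 inverted output, G3 stuck-at-1, G3 inverted output} — 4 in all.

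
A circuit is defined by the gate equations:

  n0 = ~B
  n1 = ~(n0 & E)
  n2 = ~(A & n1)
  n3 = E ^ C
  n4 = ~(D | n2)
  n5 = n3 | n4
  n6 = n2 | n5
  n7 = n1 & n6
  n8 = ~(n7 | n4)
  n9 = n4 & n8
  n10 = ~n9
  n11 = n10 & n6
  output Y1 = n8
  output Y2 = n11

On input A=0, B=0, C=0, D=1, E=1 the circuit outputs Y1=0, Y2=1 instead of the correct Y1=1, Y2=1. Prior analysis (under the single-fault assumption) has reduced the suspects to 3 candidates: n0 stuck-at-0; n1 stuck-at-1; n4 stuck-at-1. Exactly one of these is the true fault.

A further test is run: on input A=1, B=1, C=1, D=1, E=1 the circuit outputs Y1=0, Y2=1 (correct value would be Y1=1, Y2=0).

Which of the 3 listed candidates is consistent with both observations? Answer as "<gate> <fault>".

n4 stuck-at-1

Evaluate each candidate on input A=1, B=1, C=1, D=1, E=1:
  n0 stuck-at-0: n0=0 [stuck-at-0], n1=1, n2=0, n3=0, n4=0, n5=0, n6=0, n7=0, n8=1, n9=0, n10=1, n11=0 → Y1=1, Y2=0 — eliminated
  n1 stuck-at-1: n0=0, n1=1 [stuck-at-1], n2=0, n3=0, n4=0, n5=0, n6=0, n7=0, n8=1, n9=0, n10=1, n11=0 → Y1=1, Y2=0 — eliminated
  n4 stuck-at-1: n0=0, n1=1, n2=0, n3=0, n4=1 [stuck-at-1], n5=1, n6=1, n7=1, n8=0, n9=0, n10=1, n11=1 → Y1=0, Y2=1 — matches
Only n4 stuck-at-1 reproduces the observed Y1=0, Y2=1.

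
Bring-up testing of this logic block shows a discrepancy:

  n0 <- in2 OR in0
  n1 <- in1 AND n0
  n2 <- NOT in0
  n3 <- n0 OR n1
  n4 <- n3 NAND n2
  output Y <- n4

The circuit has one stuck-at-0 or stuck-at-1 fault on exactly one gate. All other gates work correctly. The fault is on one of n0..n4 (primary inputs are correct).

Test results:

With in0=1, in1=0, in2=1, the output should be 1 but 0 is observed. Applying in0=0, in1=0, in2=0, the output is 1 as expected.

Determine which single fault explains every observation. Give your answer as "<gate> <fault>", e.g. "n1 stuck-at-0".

Fault-free values for test 1 (in0=1, in1=0, in2=1): n0=1, n1=0, n2=0, n3=1, n4=1, giving Y=1. Observed 0.
Test 1: faults giving observed 0 are {n2 stuck-at-1, n4 stuck-at-0}.
Test 2 (in0=0, in1=0, in2=0): fault-free n0=0, n1=0, n2=1, n3=0, n4=1 → 1; observed 1. Eliminates n4 stuck-at-0.
Only n2 stuck-at-1 is consistent with every test.

n2 stuck-at-1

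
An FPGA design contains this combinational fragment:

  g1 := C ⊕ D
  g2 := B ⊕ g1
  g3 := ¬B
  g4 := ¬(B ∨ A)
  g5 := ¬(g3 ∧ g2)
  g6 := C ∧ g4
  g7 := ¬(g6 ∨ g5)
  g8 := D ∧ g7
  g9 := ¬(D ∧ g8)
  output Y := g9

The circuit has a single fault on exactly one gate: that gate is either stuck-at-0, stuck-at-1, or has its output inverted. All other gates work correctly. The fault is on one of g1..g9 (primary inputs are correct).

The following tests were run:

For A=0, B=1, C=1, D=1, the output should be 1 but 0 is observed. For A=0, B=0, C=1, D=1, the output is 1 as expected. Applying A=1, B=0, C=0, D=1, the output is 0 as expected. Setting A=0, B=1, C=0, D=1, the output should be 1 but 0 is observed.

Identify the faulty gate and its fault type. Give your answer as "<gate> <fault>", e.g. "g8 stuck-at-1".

g5 stuck-at-0

Fault-free values for test 1 (A=0, B=1, C=1, D=1): g1=0, g2=1, g3=0, g4=0, g5=1, g6=0, g7=0, g8=0, g9=1, giving Y=1. Observed 0.
Test 1: faults giving observed 0 are {g3 stuck-at-1, g3 inverted output, g5 stuck-at-0, g5 inverted output, g7 stuck-at-1, g7 inverted output, g8 stuck-at-1, g8 inverted output, g9 stuck-at-0, g9 inverted output}.
Test 2 (A=0, B=0, C=1, D=1): fault-free g1=0, g2=0, g3=1, g4=1, g5=1, g6=1, g7=0, g8=0, g9=1 → 1; observed 1. Eliminates g7 stuck-at-1, g7 inverted output, g8 stuck-at-1, g8 inverted output, g9 stuck-at-0, g9 inverted output.
Test 3 (A=1, B=0, C=0, D=1): fault-free g1=1, g2=1, g3=1, g4=0, g5=0, g6=0, g7=1, g8=1, g9=0 → 0; observed 0. Eliminates g3 inverted output, g5 inverted output.
Test 4 (A=0, B=1, C=0, D=1): fault-free g1=1, g2=0, g3=0, g4=0, g5=1, g6=0, g7=0, g8=0, g9=1 → 1; observed 0. Eliminates g3 stuck-at-1.
Only g5 stuck-at-0 is consistent with every test.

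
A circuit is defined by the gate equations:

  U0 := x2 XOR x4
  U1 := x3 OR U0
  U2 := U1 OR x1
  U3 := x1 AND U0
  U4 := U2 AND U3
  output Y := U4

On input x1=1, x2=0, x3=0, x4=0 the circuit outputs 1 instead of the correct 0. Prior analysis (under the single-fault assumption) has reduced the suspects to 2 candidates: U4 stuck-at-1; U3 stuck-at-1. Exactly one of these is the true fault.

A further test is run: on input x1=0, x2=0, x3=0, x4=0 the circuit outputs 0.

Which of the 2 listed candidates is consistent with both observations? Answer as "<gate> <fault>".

U3 stuck-at-1

Evaluate each candidate on input x1=0, x2=0, x3=0, x4=0:
  U4 stuck-at-1: U0=0, U1=0, U2=0, U3=0, U4=1 [stuck-at-1] → 1 — eliminated
  U3 stuck-at-1: U0=0, U1=0, U2=0, U3=1 [stuck-at-1], U4=0 → 0 — matches
Only U3 stuck-at-1 reproduces the observed 0.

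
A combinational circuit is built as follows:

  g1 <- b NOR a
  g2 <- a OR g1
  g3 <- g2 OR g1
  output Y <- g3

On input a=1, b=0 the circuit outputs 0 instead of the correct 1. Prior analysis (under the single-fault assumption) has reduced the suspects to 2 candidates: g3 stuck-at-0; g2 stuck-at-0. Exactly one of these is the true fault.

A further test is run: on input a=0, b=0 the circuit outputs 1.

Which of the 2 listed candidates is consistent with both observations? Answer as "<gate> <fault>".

Evaluate each candidate on input a=0, b=0:
  g3 stuck-at-0: g1=1, g2=1, g3=0 [stuck-at-0] → 0 — eliminated
  g2 stuck-at-0: g1=1, g2=0 [stuck-at-0], g3=1 → 1 — matches
Only g2 stuck-at-0 reproduces the observed 1.

g2 stuck-at-0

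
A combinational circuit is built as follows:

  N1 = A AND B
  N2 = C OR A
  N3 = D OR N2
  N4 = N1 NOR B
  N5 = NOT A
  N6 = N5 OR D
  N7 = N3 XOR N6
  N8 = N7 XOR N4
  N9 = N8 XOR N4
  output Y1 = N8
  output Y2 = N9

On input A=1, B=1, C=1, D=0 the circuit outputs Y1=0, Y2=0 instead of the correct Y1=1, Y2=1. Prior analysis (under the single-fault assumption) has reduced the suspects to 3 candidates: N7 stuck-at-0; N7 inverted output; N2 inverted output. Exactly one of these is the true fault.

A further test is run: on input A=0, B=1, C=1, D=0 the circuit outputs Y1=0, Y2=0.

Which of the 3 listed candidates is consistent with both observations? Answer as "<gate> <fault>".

N7 stuck-at-0

Evaluate each candidate on input A=0, B=1, C=1, D=0:
  N7 stuck-at-0: N1=0, N2=1, N3=1, N4=0, N5=1, N6=1, N7=0 [stuck-at-0], N8=0, N9=0 → Y1=0, Y2=0 — matches
  N7 inverted output: N1=0, N2=1, N3=1, N4=0, N5=1, N6=1, N7=1 [inverted output], N8=1, N9=1 → Y1=1, Y2=1 — eliminated
  N2 inverted output: N1=0, N2=0 [inverted output], N3=0, N4=0, N5=1, N6=1, N7=1, N8=1, N9=1 → Y1=1, Y2=1 — eliminated
Only N7 stuck-at-0 reproduces the observed Y1=0, Y2=0.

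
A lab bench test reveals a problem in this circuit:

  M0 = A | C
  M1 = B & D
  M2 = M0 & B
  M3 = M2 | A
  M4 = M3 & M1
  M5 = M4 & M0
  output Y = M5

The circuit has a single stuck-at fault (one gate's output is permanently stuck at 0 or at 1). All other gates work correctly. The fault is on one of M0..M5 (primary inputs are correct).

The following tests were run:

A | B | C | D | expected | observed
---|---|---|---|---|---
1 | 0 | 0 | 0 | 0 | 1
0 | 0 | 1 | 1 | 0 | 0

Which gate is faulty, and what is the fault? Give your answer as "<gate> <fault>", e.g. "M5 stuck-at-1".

M1 stuck-at-1

Fault-free values for test 1 (A=1, B=0, C=0, D=0): M0=1, M1=0, M2=0, M3=1, M4=0, M5=0, giving Y=0. Observed 1.
Test 1: faults giving observed 1 are {M1 stuck-at-1, M4 stuck-at-1, M5 stuck-at-1}.
Test 2 (A=0, B=0, C=1, D=1): fault-free M0=1, M1=0, M2=0, M3=0, M4=0, M5=0 → 0; observed 0. Eliminates M4 stuck-at-1, M5 stuck-at-1.
Only M1 stuck-at-1 is consistent with every test.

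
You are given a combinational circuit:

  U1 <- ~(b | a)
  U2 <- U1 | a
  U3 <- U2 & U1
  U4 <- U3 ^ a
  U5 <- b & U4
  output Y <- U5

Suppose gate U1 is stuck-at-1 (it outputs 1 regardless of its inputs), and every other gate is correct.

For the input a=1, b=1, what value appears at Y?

0

Propagate with U1 forced: U1=1 [stuck-at-1], U2=1, U3=1, U4=0, U5=0.
So Y = 0. (Without the fault it would be 1.)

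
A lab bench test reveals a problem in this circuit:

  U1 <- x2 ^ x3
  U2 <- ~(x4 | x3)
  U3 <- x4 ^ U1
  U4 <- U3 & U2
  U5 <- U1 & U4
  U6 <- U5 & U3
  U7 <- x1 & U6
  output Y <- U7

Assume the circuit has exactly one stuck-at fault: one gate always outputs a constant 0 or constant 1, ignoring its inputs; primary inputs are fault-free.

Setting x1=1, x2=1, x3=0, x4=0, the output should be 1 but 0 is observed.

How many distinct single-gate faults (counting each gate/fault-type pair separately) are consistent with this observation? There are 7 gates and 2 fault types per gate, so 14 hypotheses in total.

7

Fault-free: U1=1, U2=1, U3=1, U4=1, U5=1, U6=1, U7=1 → 1. Observed 0.
  U1 stuck-at-0: output 0 ✓
  U1 stuck-at-1: output 1 ✗
  U2 stuck-at-0: output 0 ✓
  U2 stuck-at-1: output 1 ✗
  U3 stuck-at-0: output 0 ✓
  U3 stuck-at-1: output 1 ✗
  U4 stuck-at-0: output 0 ✓
  U4 stuck-at-1: output 1 ✗
  U5 stuck-at-0: output 0 ✓
  U5 stuck-at-1: output 1 ✗
  U6 stuck-at-0: output 0 ✓
  U6 stuck-at-1: output 1 ✗
  U7 stuck-at-0: output 0 ✓
  U7 stuck-at-1: output 1 ✗
Consistent faults: {U1 stuck-at-0, U2 stuck-at-0, U3 stuck-at-0, U4 stuck-at-0, U5 stuck-at-0, U6 stuck-at-0, U7 stuck-at-0} — 7 in all.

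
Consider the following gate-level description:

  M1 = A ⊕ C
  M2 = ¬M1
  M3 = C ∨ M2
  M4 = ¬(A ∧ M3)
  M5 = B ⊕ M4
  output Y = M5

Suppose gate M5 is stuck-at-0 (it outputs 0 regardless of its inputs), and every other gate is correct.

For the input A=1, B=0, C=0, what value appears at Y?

0

Propagate with M5 forced: M1=1, M2=0, M3=0, M4=1, M5=0 [stuck-at-0].
So Y = 0. (Without the fault it would be 1.)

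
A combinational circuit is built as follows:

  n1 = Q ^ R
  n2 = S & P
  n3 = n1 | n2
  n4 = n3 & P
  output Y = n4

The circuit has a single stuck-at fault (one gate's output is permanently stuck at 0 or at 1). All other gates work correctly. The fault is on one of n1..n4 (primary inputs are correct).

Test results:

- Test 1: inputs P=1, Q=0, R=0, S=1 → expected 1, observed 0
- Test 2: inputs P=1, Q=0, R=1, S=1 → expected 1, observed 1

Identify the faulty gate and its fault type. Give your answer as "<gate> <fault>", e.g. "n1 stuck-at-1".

n2 stuck-at-0

Fault-free values for test 1 (P=1, Q=0, R=0, S=1): n1=0, n2=1, n3=1, n4=1, giving Y=1. Observed 0.
Test 1: faults giving observed 0 are {n2 stuck-at-0, n3 stuck-at-0, n4 stuck-at-0}.
Test 2 (P=1, Q=0, R=1, S=1): fault-free n1=1, n2=1, n3=1, n4=1 → 1; observed 1. Eliminates n3 stuck-at-0, n4 stuck-at-0.
Only n2 stuck-at-0 is consistent with every test.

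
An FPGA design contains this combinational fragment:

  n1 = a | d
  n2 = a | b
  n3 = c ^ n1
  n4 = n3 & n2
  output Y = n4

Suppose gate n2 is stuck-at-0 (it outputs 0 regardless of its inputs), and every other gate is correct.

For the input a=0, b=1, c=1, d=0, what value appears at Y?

Propagate with n2 forced: n1=0, n2=0 [stuck-at-0], n3=1, n4=0.
So Y = 0. (Without the fault it would be 1.)

0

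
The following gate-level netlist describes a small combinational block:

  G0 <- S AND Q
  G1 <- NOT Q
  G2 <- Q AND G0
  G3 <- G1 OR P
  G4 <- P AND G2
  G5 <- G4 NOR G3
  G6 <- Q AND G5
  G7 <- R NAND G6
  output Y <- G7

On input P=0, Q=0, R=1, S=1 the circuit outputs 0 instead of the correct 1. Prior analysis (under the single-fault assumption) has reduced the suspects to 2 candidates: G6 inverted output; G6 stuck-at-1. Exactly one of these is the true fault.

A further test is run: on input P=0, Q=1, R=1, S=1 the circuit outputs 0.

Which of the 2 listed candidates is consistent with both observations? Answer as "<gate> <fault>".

G6 stuck-at-1

Evaluate each candidate on input P=0, Q=1, R=1, S=1:
  G6 inverted output: G0=1, G1=0, G2=1, G3=0, G4=0, G5=1, G6=0 [inverted output], G7=1 → 1 — eliminated
  G6 stuck-at-1: G0=1, G1=0, G2=1, G3=0, G4=0, G5=1, G6=1 [stuck-at-1], G7=0 → 0 — matches
Only G6 stuck-at-1 reproduces the observed 0.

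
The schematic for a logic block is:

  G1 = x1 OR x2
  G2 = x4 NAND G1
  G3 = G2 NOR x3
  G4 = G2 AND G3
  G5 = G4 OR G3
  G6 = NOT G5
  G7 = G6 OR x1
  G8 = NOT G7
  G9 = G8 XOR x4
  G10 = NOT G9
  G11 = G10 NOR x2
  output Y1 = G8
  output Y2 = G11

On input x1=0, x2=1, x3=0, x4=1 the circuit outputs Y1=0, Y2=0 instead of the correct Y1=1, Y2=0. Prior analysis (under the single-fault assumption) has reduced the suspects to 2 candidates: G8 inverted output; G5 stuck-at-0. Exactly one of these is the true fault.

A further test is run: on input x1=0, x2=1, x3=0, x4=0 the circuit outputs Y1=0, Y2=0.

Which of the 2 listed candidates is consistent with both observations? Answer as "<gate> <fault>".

Evaluate each candidate on input x1=0, x2=1, x3=0, x4=0:
  G8 inverted output: G1=1, G2=1, G3=0, G4=0, G5=0, G6=1, G7=1, G8=1 [inverted output], G9=1, G10=0, G11=0 → Y1=1, Y2=0 — eliminated
  G5 stuck-at-0: G1=1, G2=1, G3=0, G4=0, G5=0 [stuck-at-0], G6=1, G7=1, G8=0, G9=0, G10=1, G11=0 → Y1=0, Y2=0 — matches
Only G5 stuck-at-0 reproduces the observed Y1=0, Y2=0.

G5 stuck-at-0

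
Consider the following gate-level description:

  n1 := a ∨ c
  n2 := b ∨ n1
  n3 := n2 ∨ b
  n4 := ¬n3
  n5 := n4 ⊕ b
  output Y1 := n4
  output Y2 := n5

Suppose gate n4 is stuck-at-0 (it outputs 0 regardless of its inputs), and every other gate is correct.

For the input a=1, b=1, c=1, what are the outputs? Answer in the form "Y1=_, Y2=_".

Propagate with n4 forced: n1=1, n2=1, n3=1, n4=0 [stuck-at-0], n5=1.
So the outputs are Y1=0, Y2=1. (Same as the fault-free value — the fault is masked on this input.)

Y1=0, Y2=1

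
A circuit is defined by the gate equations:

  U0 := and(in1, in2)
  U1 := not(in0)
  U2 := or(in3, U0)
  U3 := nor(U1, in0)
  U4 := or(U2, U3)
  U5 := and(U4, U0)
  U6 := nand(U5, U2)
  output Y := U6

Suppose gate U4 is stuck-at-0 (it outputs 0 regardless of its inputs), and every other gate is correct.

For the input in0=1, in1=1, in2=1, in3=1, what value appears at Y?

Propagate with U4 forced: U0=1, U1=0, U2=1, U3=0, U4=0 [stuck-at-0], U5=0, U6=1.
So Y = 1. (Without the fault it would be 0.)

1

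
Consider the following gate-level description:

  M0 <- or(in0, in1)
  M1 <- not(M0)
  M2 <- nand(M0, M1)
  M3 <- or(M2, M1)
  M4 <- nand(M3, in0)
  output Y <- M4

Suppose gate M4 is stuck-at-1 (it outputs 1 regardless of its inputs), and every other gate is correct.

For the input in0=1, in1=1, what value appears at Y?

1

Propagate with M4 forced: M0=1, M1=0, M2=1, M3=1, M4=1 [stuck-at-1].
So Y = 1. (Without the fault it would be 0.)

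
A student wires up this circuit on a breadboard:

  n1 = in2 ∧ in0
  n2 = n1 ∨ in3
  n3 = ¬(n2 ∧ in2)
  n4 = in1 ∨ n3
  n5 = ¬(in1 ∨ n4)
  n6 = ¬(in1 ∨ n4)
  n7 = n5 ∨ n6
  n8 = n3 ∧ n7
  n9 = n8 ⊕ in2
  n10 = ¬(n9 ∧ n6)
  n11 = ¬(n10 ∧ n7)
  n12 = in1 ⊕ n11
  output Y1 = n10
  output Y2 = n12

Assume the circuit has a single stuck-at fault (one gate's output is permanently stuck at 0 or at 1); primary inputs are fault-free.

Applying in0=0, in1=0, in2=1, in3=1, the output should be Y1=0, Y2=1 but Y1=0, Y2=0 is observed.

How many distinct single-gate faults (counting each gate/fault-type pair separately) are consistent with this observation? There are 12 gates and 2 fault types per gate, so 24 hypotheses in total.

2

Fault-free: n1=0, n2=1, n3=0, n4=0, n5=1, n6=1, n7=1, n8=0, n9=1, n10=0, n11=1, n12=1 → Y1=0, Y2=1. Observed Y1=0, Y2=0.
  n1: none of the 2 fault types match ✗
  n2: none of the 2 fault types match ✗
  n3: none of the 2 fault types match ✗
  n4: none of the 2 fault types match ✗
  n5: none of the 2 fault types match ✗
  n6: none of the 2 fault types match ✗
  n7: none of the 2 fault types match ✗
  n8: none of the 2 fault types match ✗
  n9: none of the 2 fault types match ✗
  n10: none of the 2 fault types match ✗
  n11: stuck-at-0 ✓; others ✗
  n12: stuck-at-0 ✓; others ✗
Consistent faults: {n11 stuck-at-0, n12 stuck-at-0} — 2 in all.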